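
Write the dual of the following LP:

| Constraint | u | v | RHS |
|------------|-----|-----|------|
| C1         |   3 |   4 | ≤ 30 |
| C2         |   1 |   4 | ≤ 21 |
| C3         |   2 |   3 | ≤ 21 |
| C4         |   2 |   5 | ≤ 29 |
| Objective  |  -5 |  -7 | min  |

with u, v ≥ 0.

Primal min cᵀx s.t. Ax ≤ b, x ≥ 0  →  Dual max −bᵀy s.t. Aᵀy ≥ −c, y ≥ 0.

Maximize: z = -30y1 - 21y2 - 21y3 - 29y4

Subject to:
  3y1 + y2 + 2y3 + 2y4 ≥ 5
  4y1 + 4y2 + 3y3 + 5y4 ≥ 7
  y1, y2, y3, y4 ≥ 0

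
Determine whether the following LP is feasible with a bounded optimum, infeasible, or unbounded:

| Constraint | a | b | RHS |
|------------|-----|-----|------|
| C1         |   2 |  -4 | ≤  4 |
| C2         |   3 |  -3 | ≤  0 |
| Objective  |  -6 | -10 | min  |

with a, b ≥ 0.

Unbounded (objective can decrease without bound)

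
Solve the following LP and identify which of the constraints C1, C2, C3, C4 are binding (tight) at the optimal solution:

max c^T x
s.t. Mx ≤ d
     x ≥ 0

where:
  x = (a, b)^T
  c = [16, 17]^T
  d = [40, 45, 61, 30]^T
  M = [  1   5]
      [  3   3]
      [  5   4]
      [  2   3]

At a = 9, b = 4, compute slack b - a·x for each constraint:
  C1: 40 − 29 = 11  (slack)
  C2: 45 − 39 = 6  (slack)
  C3: 61 − 61 = 0  (binding)
  C4: 30 − 30 = 0  (binding)

Optimal: a = 9, b = 4
Binding: C3, C4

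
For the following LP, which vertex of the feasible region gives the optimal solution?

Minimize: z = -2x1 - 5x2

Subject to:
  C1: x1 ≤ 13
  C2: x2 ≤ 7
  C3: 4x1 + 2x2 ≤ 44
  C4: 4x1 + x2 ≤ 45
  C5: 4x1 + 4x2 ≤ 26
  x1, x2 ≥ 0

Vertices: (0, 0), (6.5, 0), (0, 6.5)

Evaluate the objective at each vertex of the feasible region:
  z(0, 0) = 0
  z(6.5, 0) = -13
  z(0, 6.5) = -32.5  ←
The minimum is at x1 = 0, x2 = 6.5.

(0, 6.5)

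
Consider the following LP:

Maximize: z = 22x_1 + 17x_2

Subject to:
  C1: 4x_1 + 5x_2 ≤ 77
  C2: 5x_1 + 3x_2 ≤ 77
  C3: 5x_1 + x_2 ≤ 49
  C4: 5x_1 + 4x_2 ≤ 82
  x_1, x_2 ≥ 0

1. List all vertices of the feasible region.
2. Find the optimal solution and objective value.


1. (0, 0), (9.8, 0), (8, 9), (0, 15.4)
2. x_1 = 8, x_2 = 9, z = 329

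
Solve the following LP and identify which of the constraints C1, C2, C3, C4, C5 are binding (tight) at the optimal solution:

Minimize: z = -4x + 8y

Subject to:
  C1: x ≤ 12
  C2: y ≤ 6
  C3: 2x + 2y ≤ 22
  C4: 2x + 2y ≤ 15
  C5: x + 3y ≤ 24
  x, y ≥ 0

At x = 7.5, y = 0, compute slack b - a·x for each constraint:
  C1: 12 − 7.5 = 4.5  (slack)
  C2: 6 − 0 = 6  (slack)
  C3: 22 − 15 = 7  (slack)
  C4: 15 − 15 = 0  (binding)
  C5: 24 − 7.5 = 16.5  (slack)

Optimal: x = 7.5, y = 0
Binding: C4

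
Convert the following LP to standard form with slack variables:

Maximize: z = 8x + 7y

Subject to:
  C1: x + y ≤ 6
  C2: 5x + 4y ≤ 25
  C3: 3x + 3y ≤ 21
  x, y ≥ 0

max z = 8x + 7y

s.t.
  x + y + s1 = 6
  5x + 4y + s2 = 25
  3x + 3y + s3 = 21
  x, y, s1, s2, s3 ≥ 0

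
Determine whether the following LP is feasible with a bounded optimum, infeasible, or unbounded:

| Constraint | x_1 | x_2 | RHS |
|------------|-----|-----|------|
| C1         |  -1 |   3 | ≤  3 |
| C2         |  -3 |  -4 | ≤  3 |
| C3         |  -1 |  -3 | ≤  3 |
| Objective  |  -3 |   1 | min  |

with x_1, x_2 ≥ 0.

Unbounded (objective can decrease without bound)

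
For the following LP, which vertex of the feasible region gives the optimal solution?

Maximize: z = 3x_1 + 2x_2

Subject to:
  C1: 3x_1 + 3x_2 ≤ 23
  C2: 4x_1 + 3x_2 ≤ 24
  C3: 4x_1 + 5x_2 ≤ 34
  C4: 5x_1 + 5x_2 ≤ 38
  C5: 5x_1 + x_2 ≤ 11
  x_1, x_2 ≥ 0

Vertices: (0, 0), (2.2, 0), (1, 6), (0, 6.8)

Evaluate the objective at each vertex of the feasible region:
  z(0, 0) = 0
  z(2.2, 0) = 6.6
  z(1, 6) = 15  ←
  z(0, 6.8) = 13.6
The maximum is at x_1 = 1, x_2 = 6.

(1, 6)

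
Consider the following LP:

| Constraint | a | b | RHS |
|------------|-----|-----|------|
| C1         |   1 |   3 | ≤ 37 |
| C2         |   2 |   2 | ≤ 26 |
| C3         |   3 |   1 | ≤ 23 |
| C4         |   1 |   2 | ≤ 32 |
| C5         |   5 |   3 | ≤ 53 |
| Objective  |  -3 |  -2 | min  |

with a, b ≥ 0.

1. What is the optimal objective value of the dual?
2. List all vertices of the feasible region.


1. -31
2. (0, 0), (7.667, 0), (5, 8), (1, 12), (0, 12.33)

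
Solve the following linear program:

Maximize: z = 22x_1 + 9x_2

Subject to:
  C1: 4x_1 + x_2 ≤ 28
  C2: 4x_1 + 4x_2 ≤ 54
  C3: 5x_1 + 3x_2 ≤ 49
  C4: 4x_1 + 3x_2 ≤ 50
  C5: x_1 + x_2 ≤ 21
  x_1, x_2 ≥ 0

Evaluate the objective at each vertex of the feasible region:
  z(0, 0) = 0
  z(7, 0) = 154
  z(5, 8) = 182  ←
  z(4.25, 9.25) = 176.8
  z(0, 13.5) = 121.5
The maximum is at x_1 = 5, x_2 = 8.

x_1 = 5, x_2 = 8, z = 182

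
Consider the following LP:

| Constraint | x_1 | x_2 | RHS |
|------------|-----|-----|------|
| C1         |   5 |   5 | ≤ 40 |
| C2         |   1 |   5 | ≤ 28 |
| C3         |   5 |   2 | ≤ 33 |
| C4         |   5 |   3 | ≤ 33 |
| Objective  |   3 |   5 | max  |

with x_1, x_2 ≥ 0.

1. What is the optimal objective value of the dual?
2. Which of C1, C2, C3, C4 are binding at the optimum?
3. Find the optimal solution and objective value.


1. 34
2. C1, C2
3. x_1 = 3, x_2 = 5, z = 34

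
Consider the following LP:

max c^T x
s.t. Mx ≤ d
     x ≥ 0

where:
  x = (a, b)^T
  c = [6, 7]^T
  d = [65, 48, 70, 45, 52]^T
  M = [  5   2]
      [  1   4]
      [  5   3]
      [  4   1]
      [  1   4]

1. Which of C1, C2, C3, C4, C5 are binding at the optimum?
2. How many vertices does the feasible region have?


1. C2, C3
2. 5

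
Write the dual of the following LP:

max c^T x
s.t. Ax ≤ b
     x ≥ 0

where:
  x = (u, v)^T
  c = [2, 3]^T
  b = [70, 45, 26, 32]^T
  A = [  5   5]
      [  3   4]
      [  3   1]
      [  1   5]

Primal max cᵀx s.t. Ax ≤ b, x ≥ 0  →  Dual min bᵀy s.t. Aᵀy ≥ c, y ≥ 0.

Minimize: z = 70y1 + 45y2 + 26y3 + 32y4

Subject to:
  5y1 + 3y2 + 3y3 + y4 ≥ 2
  5y1 + 4y2 + y3 + 5y4 ≥ 3
  y1, y2, y3, y4 ≥ 0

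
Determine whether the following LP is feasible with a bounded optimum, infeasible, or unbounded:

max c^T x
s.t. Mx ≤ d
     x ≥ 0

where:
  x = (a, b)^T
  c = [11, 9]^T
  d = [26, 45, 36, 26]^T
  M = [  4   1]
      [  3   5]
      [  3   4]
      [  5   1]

Feasible with a bounded optimal solution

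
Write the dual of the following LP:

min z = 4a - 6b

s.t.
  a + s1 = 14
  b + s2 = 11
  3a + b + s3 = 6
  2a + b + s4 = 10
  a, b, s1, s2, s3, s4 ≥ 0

Primal min cᵀx s.t. Ax ≤ b, x ≥ 0  →  Dual max −bᵀy s.t. Aᵀy ≥ −c, y ≥ 0.

Maximize: z = -14y1 - 11y2 - 6y3 - 10y4

Subject to:
  y1 + 3y3 + 2y4 ≥ -4
  y2 + y3 + y4 ≥ 6
  y1, y2, y3, y4 ≥ 0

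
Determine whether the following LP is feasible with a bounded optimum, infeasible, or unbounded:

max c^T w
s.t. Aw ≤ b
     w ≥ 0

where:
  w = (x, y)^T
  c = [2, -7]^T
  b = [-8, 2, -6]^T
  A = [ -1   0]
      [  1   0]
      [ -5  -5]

Infeasible (no feasible solution exists)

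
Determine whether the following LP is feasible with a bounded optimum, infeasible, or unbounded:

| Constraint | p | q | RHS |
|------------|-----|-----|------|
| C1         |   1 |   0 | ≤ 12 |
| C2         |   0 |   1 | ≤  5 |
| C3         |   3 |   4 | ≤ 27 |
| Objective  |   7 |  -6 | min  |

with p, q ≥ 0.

Feasible with a bounded optimal solution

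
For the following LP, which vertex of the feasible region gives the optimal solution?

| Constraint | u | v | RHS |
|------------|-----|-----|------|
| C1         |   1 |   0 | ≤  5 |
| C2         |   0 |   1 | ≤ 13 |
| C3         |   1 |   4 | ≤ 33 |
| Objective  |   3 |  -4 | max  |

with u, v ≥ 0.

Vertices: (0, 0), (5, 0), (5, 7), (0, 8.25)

Evaluate the objective at each vertex of the feasible region:
  z(0, 0) = 0
  z(5, 0) = 15  ←
  z(5, 7) = -13
  z(0, 8.25) = -33
The maximum is at u = 5, v = 0.

(5, 0)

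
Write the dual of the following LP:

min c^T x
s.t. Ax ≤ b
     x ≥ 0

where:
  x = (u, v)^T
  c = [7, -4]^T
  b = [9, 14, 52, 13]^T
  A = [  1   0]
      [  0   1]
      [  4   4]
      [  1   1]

Primal min cᵀx s.t. Ax ≤ b, x ≥ 0  →  Dual max −bᵀy s.t. Aᵀy ≥ −c, y ≥ 0.

Maximize: z = -9y1 - 14y2 - 52y3 - 13y4

Subject to:
  y1 + 4y3 + y4 ≥ -7
  y2 + 4y3 + y4 ≥ 4
  y1, y2, y3, y4 ≥ 0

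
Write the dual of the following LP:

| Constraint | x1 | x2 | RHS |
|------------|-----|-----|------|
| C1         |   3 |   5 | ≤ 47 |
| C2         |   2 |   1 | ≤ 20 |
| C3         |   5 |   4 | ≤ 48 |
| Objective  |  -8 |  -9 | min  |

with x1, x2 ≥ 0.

Primal min cᵀx s.t. Ax ≤ b, x ≥ 0  →  Dual max −bᵀy s.t. Aᵀy ≥ −c, y ≥ 0.

Maximize: z = -47y1 - 20y2 - 48y3

Subject to:
  3y1 + 2y2 + 5y3 ≥ 8
  5y1 + y2 + 4y3 ≥ 9
  y1, y2, y3 ≥ 0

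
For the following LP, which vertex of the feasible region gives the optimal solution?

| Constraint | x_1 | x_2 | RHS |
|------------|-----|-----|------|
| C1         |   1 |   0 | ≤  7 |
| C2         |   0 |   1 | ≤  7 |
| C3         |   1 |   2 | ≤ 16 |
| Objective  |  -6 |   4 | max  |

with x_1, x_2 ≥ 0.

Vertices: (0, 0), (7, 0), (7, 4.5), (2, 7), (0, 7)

Evaluate the objective at each vertex of the feasible region:
  z(0, 0) = 0
  z(7, 0) = -42
  z(7, 4.5) = -24
  z(2, 7) = 16
  z(0, 7) = 28  ←
The maximum is at x_1 = 0, x_2 = 7.

(0, 7)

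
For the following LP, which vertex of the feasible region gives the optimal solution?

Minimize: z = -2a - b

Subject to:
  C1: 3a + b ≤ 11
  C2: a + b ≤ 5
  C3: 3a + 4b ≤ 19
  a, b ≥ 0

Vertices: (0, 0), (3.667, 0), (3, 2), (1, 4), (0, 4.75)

Evaluate the objective at each vertex of the feasible region:
  z(0, 0) = 0
  z(3.667, 0) = -7.333
  z(3, 2) = -8  ←
  z(1, 4) = -6
  z(0, 4.75) = -4.75
The minimum is at a = 3, b = 2.

(3, 2)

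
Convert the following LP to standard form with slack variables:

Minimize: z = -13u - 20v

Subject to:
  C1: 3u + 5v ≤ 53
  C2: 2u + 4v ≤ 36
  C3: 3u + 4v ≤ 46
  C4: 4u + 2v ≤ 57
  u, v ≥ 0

min z = -13u - 20v

s.t.
  3u + 5v + s1 = 53
  2u + 4v + s2 = 36
  3u + 4v + s3 = 46
  4u + 2v + s4 = 57
  u, v, s1, s2, s3, s4 ≥ 0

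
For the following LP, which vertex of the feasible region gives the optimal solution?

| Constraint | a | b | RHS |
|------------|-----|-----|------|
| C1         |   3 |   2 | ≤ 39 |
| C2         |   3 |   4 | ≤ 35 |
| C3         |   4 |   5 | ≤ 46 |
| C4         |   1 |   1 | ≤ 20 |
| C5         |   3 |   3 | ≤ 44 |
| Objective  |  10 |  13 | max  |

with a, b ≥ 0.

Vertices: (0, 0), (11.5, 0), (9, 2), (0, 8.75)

Evaluate the objective at each vertex of the feasible region:
  z(0, 0) = 0
  z(11.5, 0) = 115
  z(9, 2) = 116  ←
  z(0, 8.75) = 113.8
The maximum is at a = 9, b = 2.

(9, 2)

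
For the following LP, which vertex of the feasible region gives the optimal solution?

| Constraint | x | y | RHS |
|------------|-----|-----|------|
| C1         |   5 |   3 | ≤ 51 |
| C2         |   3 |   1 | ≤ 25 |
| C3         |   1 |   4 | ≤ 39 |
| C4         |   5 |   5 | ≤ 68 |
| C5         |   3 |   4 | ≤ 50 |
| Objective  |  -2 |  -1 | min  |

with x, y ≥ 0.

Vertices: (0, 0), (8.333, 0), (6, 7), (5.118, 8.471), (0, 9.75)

Evaluate the objective at each vertex of the feasible region:
  z(0, 0) = 0
  z(8.333, 0) = -16.67
  z(6, 7) = -19  ←
  z(5.118, 8.471) = -18.71
  z(0, 9.75) = -9.75
The minimum is at x = 6, y = 7.

(6, 7)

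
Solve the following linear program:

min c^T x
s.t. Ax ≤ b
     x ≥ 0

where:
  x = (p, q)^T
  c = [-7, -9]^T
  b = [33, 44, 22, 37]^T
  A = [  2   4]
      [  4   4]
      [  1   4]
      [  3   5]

Evaluate the objective at each vertex of the feasible region:
  z(0, 0) = 0
  z(11, 0) = -77
  z(9, 2) = -81  ←
  z(5.429, 4.143) = -75.29
  z(0, 5.5) = -49.5
The minimum is at p = 9, q = 2.

p = 9, q = 2, z = -81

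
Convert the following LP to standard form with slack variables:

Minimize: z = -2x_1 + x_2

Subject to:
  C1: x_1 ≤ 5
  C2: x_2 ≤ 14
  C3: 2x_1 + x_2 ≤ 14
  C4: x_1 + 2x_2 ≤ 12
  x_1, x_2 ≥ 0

min z = -2x_1 + x_2

s.t.
  x_1 + s1 = 5
  x_2 + s2 = 14
  2x_1 + x_2 + s3 = 14
  x_1 + 2x_2 + s4 = 12
  x_1, x_2, s1, s2, s3, s4 ≥ 0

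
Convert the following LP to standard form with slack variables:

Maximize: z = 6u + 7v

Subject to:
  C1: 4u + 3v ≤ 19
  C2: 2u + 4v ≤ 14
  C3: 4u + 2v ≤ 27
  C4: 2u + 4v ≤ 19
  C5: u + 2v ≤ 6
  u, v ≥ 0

max z = 6u + 7v

s.t.
  4u + 3v + s1 = 19
  2u + 4v + s2 = 14
  4u + 2v + s3 = 27
  2u + 4v + s4 = 19
  u + 2v + s5 = 6
  u, v, s1, s2, s3, s4, s5 ≥ 0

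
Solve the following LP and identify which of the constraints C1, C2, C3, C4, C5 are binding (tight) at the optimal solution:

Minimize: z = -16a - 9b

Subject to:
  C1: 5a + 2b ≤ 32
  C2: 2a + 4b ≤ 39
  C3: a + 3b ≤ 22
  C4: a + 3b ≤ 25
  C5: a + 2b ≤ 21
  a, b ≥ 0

At a = 4, b = 6, compute slack b - a·x for each constraint:
  C1: 32 − 32 = 0  (binding)
  C2: 39 − 32 = 7  (slack)
  C3: 22 − 22 = 0  (binding)
  C4: 25 − 22 = 3  (slack)
  C5: 21 − 16 = 5  (slack)

Optimal: a = 4, b = 6
Binding: C1, C3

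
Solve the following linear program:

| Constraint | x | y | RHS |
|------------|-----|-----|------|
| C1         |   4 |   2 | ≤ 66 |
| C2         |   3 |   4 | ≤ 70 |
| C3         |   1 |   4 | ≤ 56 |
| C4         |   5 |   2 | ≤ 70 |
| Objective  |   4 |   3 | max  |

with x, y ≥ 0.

Evaluate the objective at each vertex of the feasible region:
  z(0, 0) = 0
  z(14, 0) = 56
  z(10, 10) = 70  ←
  z(7, 12.25) = 64.75
  z(0, 14) = 42
The maximum is at x = 10, y = 10.

x = 10, y = 10, z = 70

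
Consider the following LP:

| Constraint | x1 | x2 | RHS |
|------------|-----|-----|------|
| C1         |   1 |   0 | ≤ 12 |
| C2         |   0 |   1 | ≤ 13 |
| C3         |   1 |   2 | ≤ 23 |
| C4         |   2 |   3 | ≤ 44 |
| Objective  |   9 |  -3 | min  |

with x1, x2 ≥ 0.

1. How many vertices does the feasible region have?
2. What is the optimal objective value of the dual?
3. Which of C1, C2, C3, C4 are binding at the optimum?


1. 4
2. -34.5
3. C3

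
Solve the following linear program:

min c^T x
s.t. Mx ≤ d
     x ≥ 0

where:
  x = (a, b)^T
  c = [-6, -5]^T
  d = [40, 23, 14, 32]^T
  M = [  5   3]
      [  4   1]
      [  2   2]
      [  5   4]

Evaluate the objective at each vertex of the feasible region:
  z(0, 0) = 0
  z(5.75, 0) = -34.5
  z(5.455, 1.182) = -38.64
  z(4, 3) = -39  ←
  z(0, 7) = -35
The minimum is at a = 4, b = 3.

a = 4, b = 3, z = -39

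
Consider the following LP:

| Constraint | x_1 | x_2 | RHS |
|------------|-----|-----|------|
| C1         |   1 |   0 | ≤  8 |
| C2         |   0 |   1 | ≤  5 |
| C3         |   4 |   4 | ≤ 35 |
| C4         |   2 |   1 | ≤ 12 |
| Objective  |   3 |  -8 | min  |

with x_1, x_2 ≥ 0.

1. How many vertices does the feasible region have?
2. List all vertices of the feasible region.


1. 4
2. (0, 0), (6, 0), (3.5, 5), (0, 5)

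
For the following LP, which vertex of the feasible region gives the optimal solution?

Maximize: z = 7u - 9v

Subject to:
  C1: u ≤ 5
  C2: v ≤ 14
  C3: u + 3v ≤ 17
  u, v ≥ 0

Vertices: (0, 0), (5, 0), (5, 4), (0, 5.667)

Evaluate the objective at each vertex of the feasible region:
  z(0, 0) = 0
  z(5, 0) = 35  ←
  z(5, 4) = -1
  z(0, 5.667) = -51
The maximum is at u = 5, v = 0.

(5, 0)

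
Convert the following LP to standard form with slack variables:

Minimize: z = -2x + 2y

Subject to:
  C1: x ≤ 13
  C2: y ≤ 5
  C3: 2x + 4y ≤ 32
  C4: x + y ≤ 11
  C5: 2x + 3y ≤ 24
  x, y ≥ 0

min z = -2x + 2y

s.t.
  x + s1 = 13
  y + s2 = 5
  2x + 4y + s3 = 32
  x + y + s4 = 11
  2x + 3y + s5 = 24
  x, y, s1, s2, s3, s4, s5 ≥ 0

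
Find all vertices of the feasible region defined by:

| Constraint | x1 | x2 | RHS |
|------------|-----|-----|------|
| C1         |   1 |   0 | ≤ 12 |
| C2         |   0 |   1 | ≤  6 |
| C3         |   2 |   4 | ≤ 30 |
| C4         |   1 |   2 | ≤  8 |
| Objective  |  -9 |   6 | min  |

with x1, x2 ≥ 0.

(0, 0), (8, 0), (0, 4)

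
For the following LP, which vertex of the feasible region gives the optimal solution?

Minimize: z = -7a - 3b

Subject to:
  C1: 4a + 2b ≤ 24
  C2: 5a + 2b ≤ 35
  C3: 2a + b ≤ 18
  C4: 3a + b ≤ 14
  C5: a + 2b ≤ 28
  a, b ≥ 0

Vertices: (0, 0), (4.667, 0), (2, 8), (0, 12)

Evaluate the objective at each vertex of the feasible region:
  z(0, 0) = 0
  z(4.667, 0) = -32.67
  z(2, 8) = -38  ←
  z(0, 12) = -36
The minimum is at a = 2, b = 8.

(2, 8)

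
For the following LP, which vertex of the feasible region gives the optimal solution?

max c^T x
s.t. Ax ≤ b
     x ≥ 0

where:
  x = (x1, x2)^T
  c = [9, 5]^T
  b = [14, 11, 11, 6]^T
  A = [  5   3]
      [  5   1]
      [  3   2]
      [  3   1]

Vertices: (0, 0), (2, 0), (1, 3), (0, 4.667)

Evaluate the objective at each vertex of the feasible region:
  z(0, 0) = 0
  z(2, 0) = 18
  z(1, 3) = 24  ←
  z(0, 4.667) = 23.33
The maximum is at x1 = 1, x2 = 3.

(1, 3)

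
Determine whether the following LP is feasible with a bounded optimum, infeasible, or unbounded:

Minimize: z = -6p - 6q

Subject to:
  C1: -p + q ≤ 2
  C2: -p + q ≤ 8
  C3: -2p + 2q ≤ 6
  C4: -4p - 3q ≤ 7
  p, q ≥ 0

Unbounded (objective can decrease without bound)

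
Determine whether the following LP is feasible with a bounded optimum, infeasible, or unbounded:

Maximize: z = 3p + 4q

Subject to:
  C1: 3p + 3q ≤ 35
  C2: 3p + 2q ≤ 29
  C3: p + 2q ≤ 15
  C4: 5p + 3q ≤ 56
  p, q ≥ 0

Feasible with a bounded optimal solution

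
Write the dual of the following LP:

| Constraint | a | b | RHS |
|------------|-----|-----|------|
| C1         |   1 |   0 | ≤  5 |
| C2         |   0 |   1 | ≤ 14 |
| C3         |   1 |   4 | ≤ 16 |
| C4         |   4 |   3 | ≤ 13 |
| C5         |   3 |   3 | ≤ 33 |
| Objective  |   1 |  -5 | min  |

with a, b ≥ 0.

Primal min cᵀx s.t. Ax ≤ b, x ≥ 0  →  Dual max −bᵀy s.t. Aᵀy ≥ −c, y ≥ 0.

Maximize: z = -5y1 - 14y2 - 16y3 - 13y4 - 33y5

Subject to:
  y1 + y3 + 4y4 + 3y5 ≥ -1
  y2 + 4y3 + 3y4 + 3y5 ≥ 5
  y1, y2, y3, y4, y5 ≥ 0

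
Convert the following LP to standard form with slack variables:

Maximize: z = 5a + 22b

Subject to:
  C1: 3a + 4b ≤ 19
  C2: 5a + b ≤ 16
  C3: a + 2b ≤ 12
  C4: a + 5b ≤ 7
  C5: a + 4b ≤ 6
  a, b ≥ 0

max z = 5a + 22b

s.t.
  3a + 4b + s1 = 19
  5a + b + s2 = 16
  a + 2b + s3 = 12
  a + 5b + s4 = 7
  a + 4b + s5 = 6
  a, b, s1, s2, s3, s4, s5 ≥ 0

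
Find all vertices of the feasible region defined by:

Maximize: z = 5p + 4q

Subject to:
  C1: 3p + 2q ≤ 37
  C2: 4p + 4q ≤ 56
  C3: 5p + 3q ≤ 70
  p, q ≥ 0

(0, 0), (12.33, 0), (9, 5), (0, 14)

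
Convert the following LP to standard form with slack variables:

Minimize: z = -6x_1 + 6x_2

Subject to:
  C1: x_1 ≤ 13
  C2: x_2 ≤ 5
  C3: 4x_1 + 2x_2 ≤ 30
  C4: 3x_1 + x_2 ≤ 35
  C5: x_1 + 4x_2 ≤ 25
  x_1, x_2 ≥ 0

min z = -6x_1 + 6x_2

s.t.
  x_1 + s1 = 13
  x_2 + s2 = 5
  4x_1 + 2x_2 + s3 = 30
  3x_1 + x_2 + s4 = 35
  x_1 + 4x_2 + s5 = 25
  x_1, x_2, s1, s2, s3, s4, s5 ≥ 0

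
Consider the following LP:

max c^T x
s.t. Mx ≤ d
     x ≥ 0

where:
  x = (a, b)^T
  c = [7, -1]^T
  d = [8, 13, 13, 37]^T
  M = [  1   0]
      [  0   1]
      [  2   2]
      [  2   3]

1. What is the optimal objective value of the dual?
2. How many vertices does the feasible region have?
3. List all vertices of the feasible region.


1. 45.5
2. 3
3. (0, 0), (6.5, 0), (0, 6.5)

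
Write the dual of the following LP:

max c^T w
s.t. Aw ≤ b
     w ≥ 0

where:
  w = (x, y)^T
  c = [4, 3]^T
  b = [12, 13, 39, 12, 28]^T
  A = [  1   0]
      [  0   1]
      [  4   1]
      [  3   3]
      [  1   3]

Primal max cᵀx s.t. Ax ≤ b, x ≥ 0  →  Dual min bᵀy s.t. Aᵀy ≥ c, y ≥ 0.

Minimize: z = 12y1 + 13y2 + 39y3 + 12y4 + 28y5

Subject to:
  y1 + 4y3 + 3y4 + y5 ≥ 4
  y2 + y3 + 3y4 + 3y5 ≥ 3
  y1, y2, y3, y4, y5 ≥ 0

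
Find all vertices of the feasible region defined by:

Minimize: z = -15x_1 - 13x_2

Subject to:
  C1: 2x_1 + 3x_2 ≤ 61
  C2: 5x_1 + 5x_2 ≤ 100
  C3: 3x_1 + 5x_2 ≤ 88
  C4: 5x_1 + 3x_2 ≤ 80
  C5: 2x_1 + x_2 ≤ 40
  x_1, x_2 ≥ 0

(0, 0), (16, 0), (10, 10), (6, 14), (0, 17.6)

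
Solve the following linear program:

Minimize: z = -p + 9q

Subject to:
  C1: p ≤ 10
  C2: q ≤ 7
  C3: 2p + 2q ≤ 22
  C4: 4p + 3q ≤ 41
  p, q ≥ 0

Evaluate the objective at each vertex of the feasible region:
  z(0, 0) = 0
  z(10, 0) = -10  ←
  z(10, 0.3333) = -7
  z(8, 3) = 19
  z(4, 7) = 59
  z(0, 7) = 63
The minimum is at p = 10, q = 0.

p = 10, q = 0, z = -10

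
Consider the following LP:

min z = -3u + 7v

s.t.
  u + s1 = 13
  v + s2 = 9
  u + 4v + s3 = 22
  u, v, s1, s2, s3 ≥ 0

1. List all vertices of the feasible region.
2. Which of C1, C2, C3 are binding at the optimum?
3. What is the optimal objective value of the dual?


1. (0, 0), (13, 0), (13, 2.25), (0, 5.5)
2. C1
3. -39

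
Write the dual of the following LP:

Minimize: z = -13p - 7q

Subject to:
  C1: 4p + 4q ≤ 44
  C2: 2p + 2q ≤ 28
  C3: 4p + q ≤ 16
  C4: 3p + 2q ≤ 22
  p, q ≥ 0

Primal min cᵀx s.t. Ax ≤ b, x ≥ 0  →  Dual max −bᵀy s.t. Aᵀy ≥ −c, y ≥ 0.

Maximize: z = -44y1 - 28y2 - 16y3 - 22y4

Subject to:
  4y1 + 2y2 + 4y3 + 3y4 ≥ 13
  4y1 + 2y2 + y3 + 2y4 ≥ 7
  y1, y2, y3, y4 ≥ 0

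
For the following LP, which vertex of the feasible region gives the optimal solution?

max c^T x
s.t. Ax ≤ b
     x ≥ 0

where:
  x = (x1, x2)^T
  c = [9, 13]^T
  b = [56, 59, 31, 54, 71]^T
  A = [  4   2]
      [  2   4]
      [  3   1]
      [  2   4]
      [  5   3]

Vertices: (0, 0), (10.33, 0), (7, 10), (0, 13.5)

Evaluate the objective at each vertex of the feasible region:
  z(0, 0) = 0
  z(10.33, 0) = 93
  z(7, 10) = 193  ←
  z(0, 13.5) = 175.5
The maximum is at x1 = 7, x2 = 10.

(7, 10)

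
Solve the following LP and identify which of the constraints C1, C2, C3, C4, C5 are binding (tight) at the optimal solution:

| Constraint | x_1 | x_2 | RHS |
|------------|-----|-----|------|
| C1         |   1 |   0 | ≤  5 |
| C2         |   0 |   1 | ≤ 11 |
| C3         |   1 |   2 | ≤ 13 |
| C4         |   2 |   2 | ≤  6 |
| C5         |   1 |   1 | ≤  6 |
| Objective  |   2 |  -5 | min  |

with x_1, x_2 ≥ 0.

At x_1 = 0, x_2 = 3, compute slack b - a·x for each constraint:
  C1: 5 − 0 = 5  (slack)
  C2: 11 − 3 = 8  (slack)
  C3: 13 − 6 = 7  (slack)
  C4: 6 − 6 = 0  (binding)
  C5: 6 − 3 = 3  (slack)

Optimal: x_1 = 0, x_2 = 3
Binding: C4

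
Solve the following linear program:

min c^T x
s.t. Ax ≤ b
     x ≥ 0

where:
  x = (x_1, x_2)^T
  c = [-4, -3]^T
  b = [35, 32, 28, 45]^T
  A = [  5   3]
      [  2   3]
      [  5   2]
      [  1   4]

Evaluate the objective at each vertex of the feasible region:
  z(0, 0) = 0
  z(5.6, 0) = -22.4
  z(2.8, 7) = -32.2
  z(1, 10) = -34  ←
  z(0, 10.67) = -32
The minimum is at x_1 = 1, x_2 = 10.

x_1 = 1, x_2 = 10, z = -34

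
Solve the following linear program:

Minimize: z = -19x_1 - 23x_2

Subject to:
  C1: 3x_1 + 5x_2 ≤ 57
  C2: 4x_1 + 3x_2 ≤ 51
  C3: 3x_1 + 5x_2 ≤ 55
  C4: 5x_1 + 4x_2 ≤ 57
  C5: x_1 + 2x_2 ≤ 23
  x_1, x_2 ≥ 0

Evaluate the objective at each vertex of the feasible region:
  z(0, 0) = 0
  z(11.4, 0) = -216.6
  z(5, 8) = -279  ←
  z(0, 11) = -253
The minimum is at x_1 = 5, x_2 = 8.

x_1 = 5, x_2 = 8, z = -279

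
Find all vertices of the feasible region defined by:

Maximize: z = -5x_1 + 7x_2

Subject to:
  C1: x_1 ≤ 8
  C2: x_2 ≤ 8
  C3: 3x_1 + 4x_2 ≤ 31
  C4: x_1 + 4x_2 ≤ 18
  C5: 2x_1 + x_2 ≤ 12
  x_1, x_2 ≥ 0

(0, 0), (6, 0), (4.286, 3.429), (0, 4.5)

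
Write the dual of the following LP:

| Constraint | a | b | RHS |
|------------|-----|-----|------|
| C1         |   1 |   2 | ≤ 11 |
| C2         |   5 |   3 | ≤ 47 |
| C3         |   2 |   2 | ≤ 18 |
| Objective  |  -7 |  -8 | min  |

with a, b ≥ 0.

Primal min cᵀx s.t. Ax ≤ b, x ≥ 0  →  Dual max −bᵀy s.t. Aᵀy ≥ −c, y ≥ 0.

Maximize: z = -11y1 - 47y2 - 18y3

Subject to:
  y1 + 5y2 + 2y3 ≥ 7
  2y1 + 3y2 + 2y3 ≥ 8
  y1, y2, y3 ≥ 0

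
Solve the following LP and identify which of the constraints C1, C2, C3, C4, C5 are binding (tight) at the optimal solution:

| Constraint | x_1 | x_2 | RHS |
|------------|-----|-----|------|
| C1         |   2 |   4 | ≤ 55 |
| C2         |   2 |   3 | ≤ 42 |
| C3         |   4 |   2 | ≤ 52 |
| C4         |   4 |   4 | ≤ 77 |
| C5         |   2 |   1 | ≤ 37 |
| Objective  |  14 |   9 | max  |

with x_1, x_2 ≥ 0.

At x_1 = 9, x_2 = 8, compute slack b - a·x for each constraint:
  C1: 55 − 50 = 5  (slack)
  C2: 42 − 42 = 0  (binding)
  C3: 52 − 52 = 0  (binding)
  C4: 77 − 68 = 9  (slack)
  C5: 37 − 26 = 11  (slack)

Optimal: x_1 = 9, x_2 = 8
Binding: C2, C3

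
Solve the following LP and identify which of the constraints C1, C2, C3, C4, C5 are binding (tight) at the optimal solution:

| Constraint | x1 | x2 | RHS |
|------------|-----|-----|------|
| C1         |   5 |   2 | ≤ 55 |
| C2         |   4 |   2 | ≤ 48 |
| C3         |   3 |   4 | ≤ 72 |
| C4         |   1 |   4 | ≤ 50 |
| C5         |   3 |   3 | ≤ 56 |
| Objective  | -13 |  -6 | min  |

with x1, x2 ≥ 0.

At x1 = 7, x2 = 10, compute slack b - a·x for each constraint:
  C1: 55 − 55 = 0  (binding)
  C2: 48 − 48 = 0  (binding)
  C3: 72 − 61 = 11  (slack)
  C4: 50 − 47 = 3  (slack)
  C5: 56 − 51 = 5  (slack)

Optimal: x1 = 7, x2 = 10
Binding: C1, C2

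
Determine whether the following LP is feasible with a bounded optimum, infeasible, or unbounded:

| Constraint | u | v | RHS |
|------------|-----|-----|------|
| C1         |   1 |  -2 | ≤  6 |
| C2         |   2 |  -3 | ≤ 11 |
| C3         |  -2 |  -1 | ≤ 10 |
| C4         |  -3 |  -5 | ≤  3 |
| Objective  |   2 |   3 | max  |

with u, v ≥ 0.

Unbounded (objective can increase without bound)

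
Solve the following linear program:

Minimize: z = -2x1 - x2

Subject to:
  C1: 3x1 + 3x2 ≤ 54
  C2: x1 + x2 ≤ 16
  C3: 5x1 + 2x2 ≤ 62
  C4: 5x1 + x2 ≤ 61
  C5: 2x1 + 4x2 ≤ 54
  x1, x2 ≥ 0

Evaluate the objective at each vertex of the feasible region:
  z(0, 0) = 0
  z(12.2, 0) = -24.4
  z(12, 1) = -25
  z(10, 6) = -26  ←
  z(5, 11) = -21
  z(0, 13.5) = -13.5
The minimum is at x1 = 10, x2 = 6.

x1 = 10, x2 = 6, z = -26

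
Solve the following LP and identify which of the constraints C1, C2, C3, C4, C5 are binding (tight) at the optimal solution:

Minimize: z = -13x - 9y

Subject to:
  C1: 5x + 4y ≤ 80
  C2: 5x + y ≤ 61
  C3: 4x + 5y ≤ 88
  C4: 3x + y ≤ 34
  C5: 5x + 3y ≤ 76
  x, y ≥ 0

At x = 8, y = 10, compute slack b - a·x for each constraint:
  C1: 80 − 80 = 0  (binding)
  C2: 61 − 50 = 11  (slack)
  C3: 88 − 82 = 6  (slack)
  C4: 34 − 34 = 0  (binding)
  C5: 76 − 70 = 6  (slack)

Optimal: x = 8, y = 10
Binding: C1, C4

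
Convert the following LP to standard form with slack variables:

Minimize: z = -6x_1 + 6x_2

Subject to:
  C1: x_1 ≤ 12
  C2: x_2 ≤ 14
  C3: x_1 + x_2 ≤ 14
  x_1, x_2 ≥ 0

min z = -6x_1 + 6x_2

s.t.
  x_1 + s1 = 12
  x_2 + s2 = 14
  x_1 + x_2 + s3 = 14
  x_1, x_2, s1, s2, s3 ≥ 0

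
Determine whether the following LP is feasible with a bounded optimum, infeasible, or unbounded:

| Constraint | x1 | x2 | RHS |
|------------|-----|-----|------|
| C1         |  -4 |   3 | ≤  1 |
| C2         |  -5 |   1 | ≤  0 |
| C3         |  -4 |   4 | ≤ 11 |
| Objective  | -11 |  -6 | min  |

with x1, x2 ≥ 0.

Unbounded (objective can decrease without bound)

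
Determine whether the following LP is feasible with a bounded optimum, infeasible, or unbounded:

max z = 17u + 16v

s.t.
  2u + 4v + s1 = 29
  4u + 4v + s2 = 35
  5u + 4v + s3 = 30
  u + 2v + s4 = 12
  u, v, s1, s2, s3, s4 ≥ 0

Feasible with a bounded optimal solution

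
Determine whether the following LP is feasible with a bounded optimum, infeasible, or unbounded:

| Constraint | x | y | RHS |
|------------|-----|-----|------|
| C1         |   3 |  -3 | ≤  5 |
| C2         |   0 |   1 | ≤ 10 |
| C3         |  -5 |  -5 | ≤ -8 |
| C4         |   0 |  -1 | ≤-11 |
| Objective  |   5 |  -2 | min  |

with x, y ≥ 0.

Infeasible (no feasible solution exists)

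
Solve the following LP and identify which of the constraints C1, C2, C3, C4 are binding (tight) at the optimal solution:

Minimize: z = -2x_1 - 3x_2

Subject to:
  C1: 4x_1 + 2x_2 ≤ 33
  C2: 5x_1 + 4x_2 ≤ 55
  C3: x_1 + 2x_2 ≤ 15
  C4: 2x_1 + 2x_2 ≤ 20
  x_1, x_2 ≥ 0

At x_1 = 5, x_2 = 5, compute slack b - a·x for each constraint:
  C1: 33 − 30 = 3  (slack)
  C2: 55 − 45 = 10  (slack)
  C3: 15 − 15 = 0  (binding)
  C4: 20 − 20 = 0  (binding)

Optimal: x_1 = 5, x_2 = 5
Binding: C3, C4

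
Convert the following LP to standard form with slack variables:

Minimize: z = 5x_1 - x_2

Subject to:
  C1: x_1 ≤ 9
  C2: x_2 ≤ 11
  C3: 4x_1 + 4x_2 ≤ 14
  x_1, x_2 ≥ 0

min z = 5x_1 - x_2

s.t.
  x_1 + s1 = 9
  x_2 + s2 = 11
  4x_1 + 4x_2 + s3 = 14
  x_1, x_2, s1, s2, s3 ≥ 0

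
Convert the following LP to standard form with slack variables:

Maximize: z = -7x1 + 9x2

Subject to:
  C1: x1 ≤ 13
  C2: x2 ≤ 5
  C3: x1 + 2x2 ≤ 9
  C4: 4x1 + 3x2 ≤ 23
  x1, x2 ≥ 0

max z = -7x1 + 9x2

s.t.
  x1 + s1 = 13
  x2 + s2 = 5
  x1 + 2x2 + s3 = 9
  4x1 + 3x2 + s4 = 23
  x1, x2, s1, s2, s3, s4 ≥ 0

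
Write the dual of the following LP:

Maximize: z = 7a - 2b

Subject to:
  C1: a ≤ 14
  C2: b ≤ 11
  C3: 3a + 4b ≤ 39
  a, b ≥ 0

Primal max cᵀx s.t. Ax ≤ b, x ≥ 0  →  Dual min bᵀy s.t. Aᵀy ≥ c, y ≥ 0.

Minimize: z = 14y1 + 11y2 + 39y3

Subject to:
  y1 + 3y3 ≥ 7
  y2 + 4y3 ≥ -2
  y1, y2, y3 ≥ 0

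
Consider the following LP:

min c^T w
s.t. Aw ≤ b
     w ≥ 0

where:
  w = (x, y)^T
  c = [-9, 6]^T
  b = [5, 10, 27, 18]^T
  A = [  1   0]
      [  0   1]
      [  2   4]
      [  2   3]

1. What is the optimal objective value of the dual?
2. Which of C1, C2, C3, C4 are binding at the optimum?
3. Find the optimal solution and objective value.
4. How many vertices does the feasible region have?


1. -45
2. C1
3. x = 5, y = 0, z = -45
4. 4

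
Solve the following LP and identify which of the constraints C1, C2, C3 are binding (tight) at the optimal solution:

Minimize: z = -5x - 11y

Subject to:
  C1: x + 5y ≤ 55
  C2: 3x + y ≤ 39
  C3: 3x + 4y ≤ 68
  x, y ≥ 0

At x = 10, y = 9, compute slack b - a·x for each constraint:
  C1: 55 − 55 = 0  (binding)
  C2: 39 − 39 = 0  (binding)
  C3: 68 − 66 = 2  (slack)

Optimal: x = 10, y = 9
Binding: C1, C2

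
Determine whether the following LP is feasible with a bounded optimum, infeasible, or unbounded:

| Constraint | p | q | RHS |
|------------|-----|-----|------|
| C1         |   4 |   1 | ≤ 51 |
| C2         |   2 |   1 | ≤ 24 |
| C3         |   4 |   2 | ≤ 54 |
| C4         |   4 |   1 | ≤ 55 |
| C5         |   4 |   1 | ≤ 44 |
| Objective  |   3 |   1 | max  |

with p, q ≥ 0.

Feasible with a bounded optimal solution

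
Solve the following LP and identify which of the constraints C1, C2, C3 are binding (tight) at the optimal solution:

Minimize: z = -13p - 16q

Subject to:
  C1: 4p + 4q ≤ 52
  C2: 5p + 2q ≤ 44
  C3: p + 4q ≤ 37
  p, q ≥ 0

At p = 5, q = 8, compute slack b - a·x for each constraint:
  C1: 52 − 52 = 0  (binding)
  C2: 44 − 41 = 3  (slack)
  C3: 37 − 37 = 0  (binding)

Optimal: p = 5, q = 8
Binding: C1, C3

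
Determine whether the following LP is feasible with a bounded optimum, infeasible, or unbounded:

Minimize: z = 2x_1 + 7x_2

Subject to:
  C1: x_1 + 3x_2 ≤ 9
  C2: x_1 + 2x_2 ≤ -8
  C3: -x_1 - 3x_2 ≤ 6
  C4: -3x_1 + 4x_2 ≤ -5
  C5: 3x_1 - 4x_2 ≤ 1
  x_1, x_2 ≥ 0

Infeasible (no feasible solution exists)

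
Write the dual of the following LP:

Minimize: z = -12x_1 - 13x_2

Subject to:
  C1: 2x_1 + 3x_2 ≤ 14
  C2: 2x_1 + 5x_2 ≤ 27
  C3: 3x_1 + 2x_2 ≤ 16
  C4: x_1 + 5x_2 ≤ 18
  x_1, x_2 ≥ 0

Primal min cᵀx s.t. Ax ≤ b, x ≥ 0  →  Dual max −bᵀy s.t. Aᵀy ≥ −c, y ≥ 0.

Maximize: z = -14y1 - 27y2 - 16y3 - 18y4

Subject to:
  2y1 + 2y2 + 3y3 + y4 ≥ 12
  3y1 + 5y2 + 2y3 + 5y4 ≥ 13
  y1, y2, y3, y4 ≥ 0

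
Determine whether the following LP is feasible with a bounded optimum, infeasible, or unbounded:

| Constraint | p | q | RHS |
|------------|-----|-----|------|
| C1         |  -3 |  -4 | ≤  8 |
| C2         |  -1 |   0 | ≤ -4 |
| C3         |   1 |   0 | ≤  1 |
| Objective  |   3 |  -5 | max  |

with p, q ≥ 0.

Infeasible (no feasible solution exists)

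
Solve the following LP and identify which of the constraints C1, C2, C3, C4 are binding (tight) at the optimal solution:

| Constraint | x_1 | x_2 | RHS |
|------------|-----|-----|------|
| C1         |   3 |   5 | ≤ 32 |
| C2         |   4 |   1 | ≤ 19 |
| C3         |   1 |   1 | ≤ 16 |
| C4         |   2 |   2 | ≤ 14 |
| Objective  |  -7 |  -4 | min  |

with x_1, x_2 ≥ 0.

At x_1 = 4, x_2 = 3, compute slack b - a·x for each constraint:
  C1: 32 − 27 = 5  (slack)
  C2: 19 − 19 = 0  (binding)
  C3: 16 − 7 = 9  (slack)
  C4: 14 − 14 = 0  (binding)

Optimal: x_1 = 4, x_2 = 3
Binding: C2, C4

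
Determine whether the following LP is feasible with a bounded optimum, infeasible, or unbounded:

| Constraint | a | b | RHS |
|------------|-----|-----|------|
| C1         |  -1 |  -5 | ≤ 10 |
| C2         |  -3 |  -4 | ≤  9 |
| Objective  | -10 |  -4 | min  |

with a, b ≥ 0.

Unbounded (objective can decrease without bound)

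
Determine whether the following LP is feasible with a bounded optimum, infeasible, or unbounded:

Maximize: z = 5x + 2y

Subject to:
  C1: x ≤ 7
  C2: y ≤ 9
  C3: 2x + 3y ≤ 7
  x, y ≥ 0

Feasible with a bounded optimal solution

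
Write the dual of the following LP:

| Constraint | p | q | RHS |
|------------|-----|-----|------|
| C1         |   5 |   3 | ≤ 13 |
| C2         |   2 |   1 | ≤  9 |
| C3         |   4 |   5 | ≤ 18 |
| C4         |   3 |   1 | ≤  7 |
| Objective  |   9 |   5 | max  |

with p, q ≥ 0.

Primal max cᵀx s.t. Ax ≤ b, x ≥ 0  →  Dual min bᵀy s.t. Aᵀy ≥ c, y ≥ 0.

Minimize: z = 13y1 + 9y2 + 18y3 + 7y4

Subject to:
  5y1 + 2y2 + 4y3 + 3y4 ≥ 9
  3y1 + y2 + 5y3 + y4 ≥ 5
  y1, y2, y3, y4 ≥ 0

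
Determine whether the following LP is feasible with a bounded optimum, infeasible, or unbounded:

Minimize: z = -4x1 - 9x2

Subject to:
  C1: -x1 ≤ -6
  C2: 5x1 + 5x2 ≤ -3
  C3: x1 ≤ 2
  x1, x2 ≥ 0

Infeasible (no feasible solution exists)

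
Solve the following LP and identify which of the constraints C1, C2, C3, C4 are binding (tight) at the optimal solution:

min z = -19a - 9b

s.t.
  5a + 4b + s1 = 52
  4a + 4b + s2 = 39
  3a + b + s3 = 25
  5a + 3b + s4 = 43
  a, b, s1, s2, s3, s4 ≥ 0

At a = 8, b = 1, compute slack b - a·x for each constraint:
  C1: 52 − 44 = 8  (slack)
  C2: 39 − 36 = 3  (slack)
  C3: 25 − 25 = 0  (binding)
  C4: 43 − 43 = 0  (binding)

Optimal: a = 8, b = 1
Binding: C3, C4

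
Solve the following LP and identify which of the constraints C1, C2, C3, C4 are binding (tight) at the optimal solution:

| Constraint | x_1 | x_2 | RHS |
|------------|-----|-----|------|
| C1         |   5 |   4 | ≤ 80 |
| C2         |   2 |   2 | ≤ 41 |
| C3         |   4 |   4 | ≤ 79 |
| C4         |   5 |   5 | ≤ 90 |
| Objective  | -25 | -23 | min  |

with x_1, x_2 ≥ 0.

At x_1 = 8, x_2 = 10, compute slack b - a·x for each constraint:
  C1: 80 − 80 = 0  (binding)
  C2: 41 − 36 = 5  (slack)
  C3: 79 − 72 = 7  (slack)
  C4: 90 − 90 = 0  (binding)

Optimal: x_1 = 8, x_2 = 10
Binding: C1, C4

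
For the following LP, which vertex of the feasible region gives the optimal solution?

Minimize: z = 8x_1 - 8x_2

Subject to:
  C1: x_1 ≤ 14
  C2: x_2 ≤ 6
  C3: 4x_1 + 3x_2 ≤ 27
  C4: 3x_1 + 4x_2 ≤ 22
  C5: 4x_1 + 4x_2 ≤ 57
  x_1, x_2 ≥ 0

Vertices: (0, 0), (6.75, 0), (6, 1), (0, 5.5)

Evaluate the objective at each vertex of the feasible region:
  z(0, 0) = 0
  z(6.75, 0) = 54
  z(6, 1) = 40
  z(0, 5.5) = -44  ←
The minimum is at x_1 = 0, x_2 = 5.5.

(0, 5.5)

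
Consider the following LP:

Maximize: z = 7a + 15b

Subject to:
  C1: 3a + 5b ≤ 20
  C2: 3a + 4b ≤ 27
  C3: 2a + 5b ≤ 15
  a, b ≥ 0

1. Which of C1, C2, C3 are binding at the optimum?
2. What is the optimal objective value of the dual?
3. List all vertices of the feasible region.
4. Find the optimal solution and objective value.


1. C1, C3
2. 50
3. (0, 0), (6.667, 0), (5, 1), (0, 3)
4. a = 5, b = 1, z = 50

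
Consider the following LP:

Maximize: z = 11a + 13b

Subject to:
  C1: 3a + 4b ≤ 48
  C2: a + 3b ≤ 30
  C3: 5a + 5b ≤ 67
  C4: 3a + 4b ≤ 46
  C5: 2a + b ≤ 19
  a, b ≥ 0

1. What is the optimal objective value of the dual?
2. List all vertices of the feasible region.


1. 157
2. (0, 0), (9.5, 0), (6, 7), (3.6, 8.8), (0, 10)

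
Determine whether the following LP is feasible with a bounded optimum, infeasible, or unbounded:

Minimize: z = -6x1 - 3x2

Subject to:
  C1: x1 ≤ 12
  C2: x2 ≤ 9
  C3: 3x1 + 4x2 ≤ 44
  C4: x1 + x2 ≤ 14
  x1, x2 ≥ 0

Feasible with a bounded optimal solution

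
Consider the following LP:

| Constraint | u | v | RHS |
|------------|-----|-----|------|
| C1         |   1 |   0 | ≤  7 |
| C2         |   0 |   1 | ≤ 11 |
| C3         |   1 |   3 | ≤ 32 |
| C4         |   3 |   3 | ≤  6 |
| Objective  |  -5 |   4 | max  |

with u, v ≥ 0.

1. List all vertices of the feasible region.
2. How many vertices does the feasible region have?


1. (0, 0), (2, 0), (0, 2)
2. 3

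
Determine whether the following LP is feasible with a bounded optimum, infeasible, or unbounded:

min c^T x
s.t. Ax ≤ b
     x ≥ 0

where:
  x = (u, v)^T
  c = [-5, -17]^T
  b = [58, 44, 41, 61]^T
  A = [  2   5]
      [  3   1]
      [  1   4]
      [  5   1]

Feasible with a bounded optimal solution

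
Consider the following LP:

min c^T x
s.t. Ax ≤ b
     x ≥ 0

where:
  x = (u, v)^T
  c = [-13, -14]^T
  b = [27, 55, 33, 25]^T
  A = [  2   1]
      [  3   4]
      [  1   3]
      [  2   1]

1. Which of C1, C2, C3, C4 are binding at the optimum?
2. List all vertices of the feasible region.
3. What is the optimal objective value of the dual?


1. C2, C4
2. (0, 0), (12.5, 0), (9, 7), (6.6, 8.8), (0, 11)
3. -215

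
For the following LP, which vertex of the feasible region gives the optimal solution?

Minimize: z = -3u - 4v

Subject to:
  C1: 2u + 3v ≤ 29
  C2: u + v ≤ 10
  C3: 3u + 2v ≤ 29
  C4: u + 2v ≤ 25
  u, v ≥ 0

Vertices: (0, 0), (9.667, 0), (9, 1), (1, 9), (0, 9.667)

Evaluate the objective at each vertex of the feasible region:
  z(0, 0) = 0
  z(9.667, 0) = -29
  z(9, 1) = -31
  z(1, 9) = -39  ←
  z(0, 9.667) = -38.67
The minimum is at u = 1, v = 9.

(1, 9)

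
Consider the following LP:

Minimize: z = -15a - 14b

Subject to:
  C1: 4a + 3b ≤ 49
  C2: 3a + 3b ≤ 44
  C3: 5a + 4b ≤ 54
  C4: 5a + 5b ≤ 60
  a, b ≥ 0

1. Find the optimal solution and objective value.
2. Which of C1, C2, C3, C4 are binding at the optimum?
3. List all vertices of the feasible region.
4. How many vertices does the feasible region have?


1. a = 6, b = 6, z = -174
2. C3, C4
3. (0, 0), (10.8, 0), (6, 6), (0, 12)
4. 4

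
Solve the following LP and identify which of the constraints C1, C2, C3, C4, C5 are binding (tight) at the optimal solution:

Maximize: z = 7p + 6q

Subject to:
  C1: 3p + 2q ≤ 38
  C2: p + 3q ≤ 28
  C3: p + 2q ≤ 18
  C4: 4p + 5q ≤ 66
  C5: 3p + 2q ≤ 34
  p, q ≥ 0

At p = 8, q = 5, compute slack b - a·x for each constraint:
  C1: 38 − 34 = 4  (slack)
  C2: 28 − 23 = 5  (slack)
  C3: 18 − 18 = 0  (binding)
  C4: 66 − 57 = 9  (slack)
  C5: 34 − 34 = 0  (binding)

Optimal: p = 8, q = 5
Binding: C3, C5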